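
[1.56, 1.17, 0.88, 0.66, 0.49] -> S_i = 1.56*0.75^i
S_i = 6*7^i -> [6, 42, 294, 2058, 14406]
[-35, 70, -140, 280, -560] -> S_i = -35*-2^i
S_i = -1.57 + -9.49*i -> [-1.57, -11.06, -20.55, -30.04, -39.53]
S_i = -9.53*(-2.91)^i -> [-9.53, 27.73, -80.7, 234.84, -683.38]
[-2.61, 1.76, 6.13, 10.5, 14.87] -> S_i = -2.61 + 4.37*i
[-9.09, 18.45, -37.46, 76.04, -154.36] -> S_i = -9.09*(-2.03)^i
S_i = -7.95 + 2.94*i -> [-7.95, -5.01, -2.07, 0.87, 3.81]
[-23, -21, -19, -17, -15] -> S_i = -23 + 2*i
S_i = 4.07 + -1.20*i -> [4.07, 2.87, 1.67, 0.47, -0.73]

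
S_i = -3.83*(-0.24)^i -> [-3.83, 0.92, -0.22, 0.05, -0.01]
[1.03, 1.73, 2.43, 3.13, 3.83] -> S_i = 1.03 + 0.70*i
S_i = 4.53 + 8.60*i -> [4.53, 13.13, 21.73, 30.33, 38.93]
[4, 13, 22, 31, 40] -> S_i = 4 + 9*i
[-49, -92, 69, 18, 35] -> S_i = Random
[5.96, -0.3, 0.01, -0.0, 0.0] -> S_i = 5.96*(-0.05)^i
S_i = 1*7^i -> [1, 7, 49, 343, 2401]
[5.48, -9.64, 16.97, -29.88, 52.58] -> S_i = 5.48*(-1.76)^i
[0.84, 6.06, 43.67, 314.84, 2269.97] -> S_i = 0.84*7.21^i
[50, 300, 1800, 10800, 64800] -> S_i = 50*6^i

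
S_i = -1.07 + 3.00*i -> [-1.07, 1.93, 4.93, 7.93, 10.93]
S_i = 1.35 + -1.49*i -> [1.35, -0.14, -1.63, -3.12, -4.61]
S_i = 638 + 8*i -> [638, 646, 654, 662, 670]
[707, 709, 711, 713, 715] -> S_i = 707 + 2*i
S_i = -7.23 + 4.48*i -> [-7.23, -2.75, 1.73, 6.21, 10.69]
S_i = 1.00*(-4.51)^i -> [1.0, -4.51, 20.34, -91.73, 413.72]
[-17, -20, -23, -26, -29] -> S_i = -17 + -3*i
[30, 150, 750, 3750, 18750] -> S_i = 30*5^i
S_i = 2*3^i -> [2, 6, 18, 54, 162]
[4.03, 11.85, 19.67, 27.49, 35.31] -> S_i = 4.03 + 7.82*i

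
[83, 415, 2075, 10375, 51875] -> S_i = 83*5^i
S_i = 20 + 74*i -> [20, 94, 168, 242, 316]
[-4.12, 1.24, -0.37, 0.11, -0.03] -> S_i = -4.12*(-0.30)^i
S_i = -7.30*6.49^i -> [-7.3, -47.38, -307.48, -1995.52, -12950.95]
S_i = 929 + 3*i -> [929, 932, 935, 938, 941]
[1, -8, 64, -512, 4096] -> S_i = 1*-8^i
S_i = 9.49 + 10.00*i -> [9.49, 19.49, 29.49, 39.49, 49.49]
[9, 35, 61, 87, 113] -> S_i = 9 + 26*i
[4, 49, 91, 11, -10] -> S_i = Random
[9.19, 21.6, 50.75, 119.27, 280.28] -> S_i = 9.19*2.35^i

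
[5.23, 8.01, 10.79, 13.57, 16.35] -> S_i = 5.23 + 2.78*i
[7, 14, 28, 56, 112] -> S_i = 7*2^i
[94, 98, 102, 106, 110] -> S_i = 94 + 4*i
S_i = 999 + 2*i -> [999, 1001, 1003, 1005, 1007]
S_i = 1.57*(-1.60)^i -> [1.57, -2.51, 4.02, -6.43, 10.29]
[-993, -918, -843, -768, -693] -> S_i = -993 + 75*i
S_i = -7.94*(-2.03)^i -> [-7.94, 16.12, -32.72, 66.42, -134.84]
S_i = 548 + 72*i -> [548, 620, 692, 764, 836]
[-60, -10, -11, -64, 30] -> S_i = Random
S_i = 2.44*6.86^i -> [2.44, 16.74, 114.83, 787.7, 5403.64]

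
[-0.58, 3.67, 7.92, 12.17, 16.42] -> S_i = -0.58 + 4.25*i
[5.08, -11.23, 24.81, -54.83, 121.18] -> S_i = 5.08*(-2.21)^i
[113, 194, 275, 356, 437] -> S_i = 113 + 81*i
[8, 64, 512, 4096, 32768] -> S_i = 8*8^i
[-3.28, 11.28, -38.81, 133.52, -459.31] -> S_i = -3.28*(-3.44)^i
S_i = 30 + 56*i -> [30, 86, 142, 198, 254]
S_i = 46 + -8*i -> [46, 38, 30, 22, 14]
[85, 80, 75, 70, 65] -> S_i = 85 + -5*i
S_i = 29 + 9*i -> [29, 38, 47, 56, 65]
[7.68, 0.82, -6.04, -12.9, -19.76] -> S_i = 7.68 + -6.86*i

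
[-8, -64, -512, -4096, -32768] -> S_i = -8*8^i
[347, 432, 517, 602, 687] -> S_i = 347 + 85*i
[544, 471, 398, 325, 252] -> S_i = 544 + -73*i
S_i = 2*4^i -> [2, 8, 32, 128, 512]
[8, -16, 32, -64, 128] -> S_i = 8*-2^i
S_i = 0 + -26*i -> [0, -26, -52, -78, -104]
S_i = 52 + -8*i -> [52, 44, 36, 28, 20]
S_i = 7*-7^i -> [7, -49, 343, -2401, 16807]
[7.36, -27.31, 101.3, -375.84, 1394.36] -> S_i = 7.36*(-3.71)^i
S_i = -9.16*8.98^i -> [-9.16, -82.26, -738.67, -6633.22, -59566.33]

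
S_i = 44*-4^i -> [44, -176, 704, -2816, 11264]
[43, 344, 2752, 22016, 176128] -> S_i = 43*8^i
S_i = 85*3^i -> [85, 255, 765, 2295, 6885]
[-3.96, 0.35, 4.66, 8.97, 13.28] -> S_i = -3.96 + 4.31*i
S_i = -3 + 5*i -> [-3, 2, 7, 12, 17]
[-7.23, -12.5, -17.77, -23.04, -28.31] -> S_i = -7.23 + -5.27*i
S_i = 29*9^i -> [29, 261, 2349, 21141, 190269]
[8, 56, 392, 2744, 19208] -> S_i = 8*7^i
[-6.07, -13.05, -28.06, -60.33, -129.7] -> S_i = -6.07*2.15^i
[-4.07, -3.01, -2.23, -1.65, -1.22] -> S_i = -4.07*0.74^i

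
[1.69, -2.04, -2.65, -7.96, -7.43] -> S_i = Random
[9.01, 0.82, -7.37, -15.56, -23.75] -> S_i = 9.01 + -8.19*i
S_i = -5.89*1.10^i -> [-5.89, -6.48, -7.13, -7.84, -8.62]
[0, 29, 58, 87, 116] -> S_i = 0 + 29*i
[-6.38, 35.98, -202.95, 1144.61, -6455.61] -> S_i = -6.38*(-5.64)^i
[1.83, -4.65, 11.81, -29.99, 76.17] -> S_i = 1.83*(-2.54)^i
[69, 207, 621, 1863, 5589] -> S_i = 69*3^i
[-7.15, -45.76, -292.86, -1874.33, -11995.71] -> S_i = -7.15*6.40^i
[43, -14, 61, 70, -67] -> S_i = Random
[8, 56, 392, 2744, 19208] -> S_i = 8*7^i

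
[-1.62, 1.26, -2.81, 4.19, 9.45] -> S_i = Random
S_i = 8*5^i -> [8, 40, 200, 1000, 5000]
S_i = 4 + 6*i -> [4, 10, 16, 22, 28]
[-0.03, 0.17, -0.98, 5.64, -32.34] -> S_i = -0.03*(-5.73)^i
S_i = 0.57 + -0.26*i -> [0.57, 0.31, 0.05, -0.21, -0.47]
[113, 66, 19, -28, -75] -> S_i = 113 + -47*i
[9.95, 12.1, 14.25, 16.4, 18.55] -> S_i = 9.95 + 2.15*i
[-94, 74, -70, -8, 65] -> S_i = Random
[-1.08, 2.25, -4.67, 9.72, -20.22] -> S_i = -1.08*(-2.08)^i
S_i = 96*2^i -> [96, 192, 384, 768, 1536]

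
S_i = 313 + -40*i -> [313, 273, 233, 193, 153]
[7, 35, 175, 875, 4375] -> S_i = 7*5^i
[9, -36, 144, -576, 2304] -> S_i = 9*-4^i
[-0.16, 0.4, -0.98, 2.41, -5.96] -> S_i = -0.16*(-2.47)^i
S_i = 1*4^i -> [1, 4, 16, 64, 256]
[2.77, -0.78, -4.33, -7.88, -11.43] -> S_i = 2.77 + -3.55*i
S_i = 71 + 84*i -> [71, 155, 239, 323, 407]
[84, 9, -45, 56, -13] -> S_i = Random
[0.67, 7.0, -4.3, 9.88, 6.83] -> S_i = Random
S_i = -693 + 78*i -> [-693, -615, -537, -459, -381]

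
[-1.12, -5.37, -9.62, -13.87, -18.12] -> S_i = -1.12 + -4.25*i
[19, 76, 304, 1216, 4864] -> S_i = 19*4^i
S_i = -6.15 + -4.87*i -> [-6.15, -11.02, -15.89, -20.76, -25.63]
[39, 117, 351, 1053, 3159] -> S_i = 39*3^i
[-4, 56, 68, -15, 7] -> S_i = Random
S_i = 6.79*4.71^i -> [6.79, 31.98, 150.63, 709.47, 3341.59]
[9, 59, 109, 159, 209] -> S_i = 9 + 50*i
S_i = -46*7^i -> [-46, -322, -2254, -15778, -110446]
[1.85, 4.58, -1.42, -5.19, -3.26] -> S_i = Random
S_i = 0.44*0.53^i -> [0.44, 0.23, 0.12, 0.07, 0.03]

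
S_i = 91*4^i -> [91, 364, 1456, 5824, 23296]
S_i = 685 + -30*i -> [685, 655, 625, 595, 565]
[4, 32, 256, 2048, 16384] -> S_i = 4*8^i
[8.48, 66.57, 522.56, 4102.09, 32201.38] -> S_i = 8.48*7.85^i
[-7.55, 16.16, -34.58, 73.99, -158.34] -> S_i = -7.55*(-2.14)^i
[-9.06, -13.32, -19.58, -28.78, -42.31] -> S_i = -9.06*1.47^i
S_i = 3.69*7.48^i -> [3.69, 27.6, 206.46, 1544.3, 11551.35]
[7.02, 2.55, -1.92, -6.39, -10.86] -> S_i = 7.02 + -4.47*i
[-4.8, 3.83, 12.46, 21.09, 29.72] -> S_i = -4.80 + 8.63*i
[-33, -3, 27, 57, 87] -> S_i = -33 + 30*i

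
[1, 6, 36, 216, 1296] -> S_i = 1*6^i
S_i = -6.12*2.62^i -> [-6.12, -16.03, -42.01, -110.07, -288.37]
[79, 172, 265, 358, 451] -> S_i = 79 + 93*i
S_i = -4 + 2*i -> [-4, -2, 0, 2, 4]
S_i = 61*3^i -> [61, 183, 549, 1647, 4941]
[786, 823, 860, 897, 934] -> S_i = 786 + 37*i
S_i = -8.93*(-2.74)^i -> [-8.93, 24.47, -67.04, 183.7, -503.33]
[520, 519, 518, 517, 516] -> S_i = 520 + -1*i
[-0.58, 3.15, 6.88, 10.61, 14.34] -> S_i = -0.58 + 3.73*i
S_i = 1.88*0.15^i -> [1.88, 0.28, 0.04, 0.01, 0.0]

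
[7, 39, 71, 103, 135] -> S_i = 7 + 32*i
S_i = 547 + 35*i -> [547, 582, 617, 652, 687]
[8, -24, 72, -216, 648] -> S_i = 8*-3^i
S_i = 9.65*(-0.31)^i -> [9.65, -2.99, 0.93, -0.29, 0.09]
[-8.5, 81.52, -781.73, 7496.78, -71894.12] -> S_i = -8.50*(-9.59)^i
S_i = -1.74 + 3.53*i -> [-1.74, 1.79, 5.32, 8.85, 12.38]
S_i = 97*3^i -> [97, 291, 873, 2619, 7857]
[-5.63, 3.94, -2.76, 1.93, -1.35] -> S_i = -5.63*(-0.70)^i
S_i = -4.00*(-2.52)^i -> [-4.0, 10.08, -25.4, 64.01, -161.31]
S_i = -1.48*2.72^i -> [-1.48, -4.03, -10.95, -29.78, -81.01]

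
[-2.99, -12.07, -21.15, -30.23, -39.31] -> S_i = -2.99 + -9.08*i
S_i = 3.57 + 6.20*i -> [3.57, 9.77, 15.97, 22.17, 28.37]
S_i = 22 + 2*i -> [22, 24, 26, 28, 30]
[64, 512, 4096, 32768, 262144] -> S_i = 64*8^i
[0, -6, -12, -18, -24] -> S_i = 0 + -6*i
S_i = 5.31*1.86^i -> [5.31, 9.88, 18.37, 34.17, 63.55]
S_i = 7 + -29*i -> [7, -22, -51, -80, -109]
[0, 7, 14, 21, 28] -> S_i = 0 + 7*i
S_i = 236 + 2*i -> [236, 238, 240, 242, 244]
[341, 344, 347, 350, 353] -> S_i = 341 + 3*i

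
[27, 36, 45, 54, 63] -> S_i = 27 + 9*i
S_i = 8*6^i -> [8, 48, 288, 1728, 10368]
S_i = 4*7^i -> [4, 28, 196, 1372, 9604]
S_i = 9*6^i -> [9, 54, 324, 1944, 11664]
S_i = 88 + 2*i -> [88, 90, 92, 94, 96]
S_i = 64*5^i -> [64, 320, 1600, 8000, 40000]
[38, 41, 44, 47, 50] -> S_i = 38 + 3*i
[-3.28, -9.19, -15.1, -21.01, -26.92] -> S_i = -3.28 + -5.91*i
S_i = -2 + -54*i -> [-2, -56, -110, -164, -218]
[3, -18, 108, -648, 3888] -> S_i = 3*-6^i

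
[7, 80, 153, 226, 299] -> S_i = 7 + 73*i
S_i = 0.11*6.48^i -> [0.11, 0.71, 4.62, 29.93, 193.95]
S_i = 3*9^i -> [3, 27, 243, 2187, 19683]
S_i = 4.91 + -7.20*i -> [4.91, -2.29, -9.49, -16.69, -23.89]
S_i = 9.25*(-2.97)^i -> [9.25, -27.47, 81.59, -242.33, 719.73]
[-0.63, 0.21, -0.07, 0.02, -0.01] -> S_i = -0.63*(-0.33)^i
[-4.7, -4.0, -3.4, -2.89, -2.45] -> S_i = -4.70*0.85^i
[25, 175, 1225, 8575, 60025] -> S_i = 25*7^i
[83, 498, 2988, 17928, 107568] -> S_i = 83*6^i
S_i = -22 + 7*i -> [-22, -15, -8, -1, 6]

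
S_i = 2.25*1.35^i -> [2.25, 3.04, 4.1, 5.54, 7.47]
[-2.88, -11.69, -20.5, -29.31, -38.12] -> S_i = -2.88 + -8.81*i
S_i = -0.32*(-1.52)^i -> [-0.32, 0.49, -0.74, 1.12, -1.71]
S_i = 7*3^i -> [7, 21, 63, 189, 567]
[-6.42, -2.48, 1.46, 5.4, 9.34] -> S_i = -6.42 + 3.94*i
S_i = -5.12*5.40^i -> [-5.12, -27.65, -149.3, -806.22, -4353.56]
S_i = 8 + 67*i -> [8, 75, 142, 209, 276]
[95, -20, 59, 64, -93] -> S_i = Random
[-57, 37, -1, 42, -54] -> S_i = Random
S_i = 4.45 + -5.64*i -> [4.45, -1.19, -6.83, -12.47, -18.11]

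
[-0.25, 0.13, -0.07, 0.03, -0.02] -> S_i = -0.25*(-0.51)^i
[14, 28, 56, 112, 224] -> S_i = 14*2^i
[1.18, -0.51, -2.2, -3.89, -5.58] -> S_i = 1.18 + -1.69*i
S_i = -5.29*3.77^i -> [-5.29, -19.94, -75.19, -283.45, -1068.61]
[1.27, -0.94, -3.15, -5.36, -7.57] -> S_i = 1.27 + -2.21*i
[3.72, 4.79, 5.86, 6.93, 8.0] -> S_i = 3.72 + 1.07*i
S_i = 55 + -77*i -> [55, -22, -99, -176, -253]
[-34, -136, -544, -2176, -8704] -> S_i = -34*4^i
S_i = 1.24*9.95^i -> [1.24, 12.34, 122.76, 1221.49, 12153.85]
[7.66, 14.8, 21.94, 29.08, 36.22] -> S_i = 7.66 + 7.14*i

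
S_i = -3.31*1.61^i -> [-3.31, -5.33, -8.58, -13.81, -22.24]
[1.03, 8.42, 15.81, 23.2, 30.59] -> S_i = 1.03 + 7.39*i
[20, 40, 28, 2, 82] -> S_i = Random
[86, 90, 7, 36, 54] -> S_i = Random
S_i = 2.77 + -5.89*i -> [2.77, -3.12, -9.01, -14.9, -20.79]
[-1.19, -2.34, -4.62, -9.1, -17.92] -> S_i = -1.19*1.97^i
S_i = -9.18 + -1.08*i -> [-9.18, -10.26, -11.34, -12.42, -13.5]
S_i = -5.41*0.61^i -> [-5.41, -3.3, -2.01, -1.23, -0.75]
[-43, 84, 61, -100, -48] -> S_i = Random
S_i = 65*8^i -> [65, 520, 4160, 33280, 266240]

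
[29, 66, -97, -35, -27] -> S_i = Random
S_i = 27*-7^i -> [27, -189, 1323, -9261, 64827]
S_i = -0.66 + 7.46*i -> [-0.66, 6.8, 14.26, 21.72, 29.18]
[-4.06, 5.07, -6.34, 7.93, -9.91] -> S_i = -4.06*(-1.25)^i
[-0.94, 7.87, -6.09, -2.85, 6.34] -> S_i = Random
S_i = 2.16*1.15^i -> [2.16, 2.48, 2.86, 3.29, 3.78]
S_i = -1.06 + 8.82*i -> [-1.06, 7.76, 16.58, 25.4, 34.22]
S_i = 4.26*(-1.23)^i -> [4.26, -5.24, 6.44, -7.93, 9.75]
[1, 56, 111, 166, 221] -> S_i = 1 + 55*i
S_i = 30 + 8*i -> [30, 38, 46, 54, 62]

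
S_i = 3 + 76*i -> [3, 79, 155, 231, 307]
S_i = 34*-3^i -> [34, -102, 306, -918, 2754]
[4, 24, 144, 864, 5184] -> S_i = 4*6^i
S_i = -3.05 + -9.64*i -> [-3.05, -12.69, -22.33, -31.97, -41.61]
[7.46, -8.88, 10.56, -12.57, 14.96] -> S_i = 7.46*(-1.19)^i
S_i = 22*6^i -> [22, 132, 792, 4752, 28512]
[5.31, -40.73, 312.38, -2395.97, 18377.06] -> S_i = 5.31*(-7.67)^i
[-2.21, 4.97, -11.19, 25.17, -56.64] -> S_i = -2.21*(-2.25)^i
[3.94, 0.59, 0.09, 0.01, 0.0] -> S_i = 3.94*0.15^i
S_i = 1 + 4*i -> [1, 5, 9, 13, 17]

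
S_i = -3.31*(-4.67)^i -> [-3.31, 15.46, -72.19, 337.12, -1574.33]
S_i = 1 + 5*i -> [1, 6, 11, 16, 21]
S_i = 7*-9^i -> [7, -63, 567, -5103, 45927]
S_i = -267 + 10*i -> [-267, -257, -247, -237, -227]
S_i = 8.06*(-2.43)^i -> [8.06, -19.59, 47.59, -115.65, 281.03]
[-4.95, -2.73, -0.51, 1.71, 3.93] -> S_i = -4.95 + 2.22*i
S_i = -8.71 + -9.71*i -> [-8.71, -18.42, -28.13, -37.84, -47.55]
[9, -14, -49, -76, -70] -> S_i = Random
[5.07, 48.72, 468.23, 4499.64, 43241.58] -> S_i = 5.07*9.61^i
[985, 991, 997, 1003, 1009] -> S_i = 985 + 6*i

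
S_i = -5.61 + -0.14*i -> [-5.61, -5.75, -5.89, -6.03, -6.17]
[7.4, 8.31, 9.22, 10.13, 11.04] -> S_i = 7.40 + 0.91*i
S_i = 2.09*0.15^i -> [2.09, 0.31, 0.05, 0.01, 0.0]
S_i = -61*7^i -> [-61, -427, -2989, -20923, -146461]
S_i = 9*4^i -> [9, 36, 144, 576, 2304]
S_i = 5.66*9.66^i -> [5.66, 54.68, 528.17, 5102.09, 49286.15]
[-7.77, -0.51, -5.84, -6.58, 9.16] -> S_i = Random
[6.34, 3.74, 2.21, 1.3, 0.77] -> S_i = 6.34*0.59^i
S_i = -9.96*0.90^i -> [-9.96, -8.96, -8.07, -7.26, -6.53]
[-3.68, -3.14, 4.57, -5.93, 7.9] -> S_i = Random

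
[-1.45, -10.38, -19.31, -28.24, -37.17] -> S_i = -1.45 + -8.93*i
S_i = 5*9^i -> [5, 45, 405, 3645, 32805]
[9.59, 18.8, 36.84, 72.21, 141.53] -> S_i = 9.59*1.96^i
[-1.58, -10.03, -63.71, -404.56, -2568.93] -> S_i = -1.58*6.35^i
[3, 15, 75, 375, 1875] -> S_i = 3*5^i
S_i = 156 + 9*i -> [156, 165, 174, 183, 192]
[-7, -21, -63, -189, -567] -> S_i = -7*3^i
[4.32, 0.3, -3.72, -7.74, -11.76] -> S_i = 4.32 + -4.02*i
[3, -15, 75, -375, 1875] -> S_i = 3*-5^i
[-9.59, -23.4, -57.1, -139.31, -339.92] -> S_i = -9.59*2.44^i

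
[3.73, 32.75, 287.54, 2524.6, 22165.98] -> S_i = 3.73*8.78^i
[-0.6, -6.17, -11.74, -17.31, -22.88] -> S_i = -0.60 + -5.57*i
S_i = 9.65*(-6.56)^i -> [9.65, -63.3, 415.27, -2724.2, 17870.75]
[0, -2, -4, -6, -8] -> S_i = 0 + -2*i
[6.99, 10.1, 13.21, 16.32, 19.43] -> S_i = 6.99 + 3.11*i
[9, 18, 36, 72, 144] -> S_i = 9*2^i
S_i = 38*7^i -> [38, 266, 1862, 13034, 91238]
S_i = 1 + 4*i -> [1, 5, 9, 13, 17]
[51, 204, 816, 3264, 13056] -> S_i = 51*4^i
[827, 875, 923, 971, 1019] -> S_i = 827 + 48*i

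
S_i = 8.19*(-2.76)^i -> [8.19, -22.6, 62.39, -172.19, 475.25]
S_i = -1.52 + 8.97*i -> [-1.52, 7.45, 16.42, 25.39, 34.36]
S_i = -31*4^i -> [-31, -124, -496, -1984, -7936]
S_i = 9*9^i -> [9, 81, 729, 6561, 59049]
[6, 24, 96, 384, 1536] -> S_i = 6*4^i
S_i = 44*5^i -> [44, 220, 1100, 5500, 27500]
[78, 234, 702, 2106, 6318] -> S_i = 78*3^i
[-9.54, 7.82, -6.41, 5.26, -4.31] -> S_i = -9.54*(-0.82)^i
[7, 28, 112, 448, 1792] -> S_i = 7*4^i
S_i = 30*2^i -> [30, 60, 120, 240, 480]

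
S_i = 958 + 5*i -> [958, 963, 968, 973, 978]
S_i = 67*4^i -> [67, 268, 1072, 4288, 17152]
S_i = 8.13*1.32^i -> [8.13, 10.73, 14.17, 18.7, 24.68]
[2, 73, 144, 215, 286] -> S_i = 2 + 71*i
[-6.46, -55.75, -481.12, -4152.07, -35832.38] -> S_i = -6.46*8.63^i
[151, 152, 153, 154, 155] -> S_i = 151 + 1*i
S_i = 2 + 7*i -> [2, 9, 16, 23, 30]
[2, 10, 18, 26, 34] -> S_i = 2 + 8*i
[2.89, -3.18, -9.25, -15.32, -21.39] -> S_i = 2.89 + -6.07*i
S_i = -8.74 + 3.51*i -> [-8.74, -5.23, -1.72, 1.79, 5.3]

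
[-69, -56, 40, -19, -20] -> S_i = Random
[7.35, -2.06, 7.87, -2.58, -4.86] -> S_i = Random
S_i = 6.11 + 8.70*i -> [6.11, 14.81, 23.51, 32.21, 40.91]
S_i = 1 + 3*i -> [1, 4, 7, 10, 13]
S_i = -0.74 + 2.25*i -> [-0.74, 1.51, 3.76, 6.01, 8.26]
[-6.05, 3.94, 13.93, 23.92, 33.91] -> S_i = -6.05 + 9.99*i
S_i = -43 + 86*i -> [-43, 43, 129, 215, 301]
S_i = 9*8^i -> [9, 72, 576, 4608, 36864]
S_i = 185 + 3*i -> [185, 188, 191, 194, 197]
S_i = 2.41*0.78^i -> [2.41, 1.88, 1.47, 1.14, 0.89]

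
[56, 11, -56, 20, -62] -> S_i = Random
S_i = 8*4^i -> [8, 32, 128, 512, 2048]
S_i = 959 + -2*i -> [959, 957, 955, 953, 951]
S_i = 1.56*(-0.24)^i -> [1.56, -0.37, 0.09, -0.02, 0.01]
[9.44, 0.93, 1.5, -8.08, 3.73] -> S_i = Random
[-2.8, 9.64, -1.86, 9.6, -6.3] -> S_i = Random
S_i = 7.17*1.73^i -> [7.17, 12.4, 21.46, 37.12, 64.22]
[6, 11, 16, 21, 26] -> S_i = 6 + 5*i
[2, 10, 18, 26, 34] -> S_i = 2 + 8*i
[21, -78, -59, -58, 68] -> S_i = Random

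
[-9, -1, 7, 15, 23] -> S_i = -9 + 8*i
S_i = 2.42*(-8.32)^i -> [2.42, -20.13, 167.52, -1393.75, 11596.01]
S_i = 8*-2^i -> [8, -16, 32, -64, 128]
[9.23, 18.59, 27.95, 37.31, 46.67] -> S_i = 9.23 + 9.36*i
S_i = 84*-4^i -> [84, -336, 1344, -5376, 21504]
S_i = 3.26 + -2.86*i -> [3.26, 0.4, -2.46, -5.32, -8.18]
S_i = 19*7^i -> [19, 133, 931, 6517, 45619]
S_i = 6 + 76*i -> [6, 82, 158, 234, 310]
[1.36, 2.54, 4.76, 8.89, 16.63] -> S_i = 1.36*1.87^i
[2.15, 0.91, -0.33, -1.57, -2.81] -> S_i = 2.15 + -1.24*i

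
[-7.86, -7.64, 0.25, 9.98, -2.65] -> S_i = Random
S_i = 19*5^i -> [19, 95, 475, 2375, 11875]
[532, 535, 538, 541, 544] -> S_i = 532 + 3*i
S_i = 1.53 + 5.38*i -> [1.53, 6.91, 12.29, 17.67, 23.05]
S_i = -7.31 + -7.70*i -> [-7.31, -15.01, -22.71, -30.41, -38.11]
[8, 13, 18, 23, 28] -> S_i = 8 + 5*i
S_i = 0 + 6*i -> [0, 6, 12, 18, 24]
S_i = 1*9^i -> [1, 9, 81, 729, 6561]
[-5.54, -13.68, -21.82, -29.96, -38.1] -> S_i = -5.54 + -8.14*i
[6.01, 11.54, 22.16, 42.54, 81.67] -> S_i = 6.01*1.92^i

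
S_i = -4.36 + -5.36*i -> [-4.36, -9.72, -15.08, -20.44, -25.8]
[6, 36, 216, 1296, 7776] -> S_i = 6*6^i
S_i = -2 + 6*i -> [-2, 4, 10, 16, 22]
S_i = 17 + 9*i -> [17, 26, 35, 44, 53]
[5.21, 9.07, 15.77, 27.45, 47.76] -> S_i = 5.21*1.74^i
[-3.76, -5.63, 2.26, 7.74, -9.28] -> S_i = Random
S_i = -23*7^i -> [-23, -161, -1127, -7889, -55223]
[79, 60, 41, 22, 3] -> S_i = 79 + -19*i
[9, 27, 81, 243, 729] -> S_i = 9*3^i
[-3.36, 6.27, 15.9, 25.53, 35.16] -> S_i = -3.36 + 9.63*i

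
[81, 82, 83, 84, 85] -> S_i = 81 + 1*i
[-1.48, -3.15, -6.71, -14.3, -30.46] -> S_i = -1.48*2.13^i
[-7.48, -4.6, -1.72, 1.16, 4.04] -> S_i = -7.48 + 2.88*i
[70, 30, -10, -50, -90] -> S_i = 70 + -40*i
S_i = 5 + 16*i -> [5, 21, 37, 53, 69]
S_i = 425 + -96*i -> [425, 329, 233, 137, 41]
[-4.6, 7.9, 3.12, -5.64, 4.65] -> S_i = Random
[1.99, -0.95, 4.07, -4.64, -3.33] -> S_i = Random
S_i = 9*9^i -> [9, 81, 729, 6561, 59049]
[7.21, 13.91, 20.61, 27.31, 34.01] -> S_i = 7.21 + 6.70*i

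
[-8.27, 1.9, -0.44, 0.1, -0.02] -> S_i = -8.27*(-0.23)^i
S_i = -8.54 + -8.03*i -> [-8.54, -16.57, -24.6, -32.63, -40.66]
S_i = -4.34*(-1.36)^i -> [-4.34, 5.9, -8.03, 10.92, -14.85]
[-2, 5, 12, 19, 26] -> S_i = -2 + 7*i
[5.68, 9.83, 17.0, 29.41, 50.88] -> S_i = 5.68*1.73^i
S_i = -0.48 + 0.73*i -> [-0.48, 0.25, 0.98, 1.71, 2.44]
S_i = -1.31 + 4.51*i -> [-1.31, 3.2, 7.71, 12.22, 16.73]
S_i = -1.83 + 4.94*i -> [-1.83, 3.11, 8.05, 12.99, 17.93]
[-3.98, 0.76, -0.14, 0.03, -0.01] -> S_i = -3.98*(-0.19)^i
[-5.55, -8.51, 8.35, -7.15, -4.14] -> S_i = Random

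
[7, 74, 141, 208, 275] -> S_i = 7 + 67*i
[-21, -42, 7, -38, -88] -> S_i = Random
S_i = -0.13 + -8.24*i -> [-0.13, -8.37, -16.61, -24.85, -33.09]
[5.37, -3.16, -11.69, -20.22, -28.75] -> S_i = 5.37 + -8.53*i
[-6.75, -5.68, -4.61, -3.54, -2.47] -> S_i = -6.75 + 1.07*i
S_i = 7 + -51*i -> [7, -44, -95, -146, -197]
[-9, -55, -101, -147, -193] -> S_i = -9 + -46*i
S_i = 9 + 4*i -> [9, 13, 17, 21, 25]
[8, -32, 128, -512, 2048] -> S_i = 8*-4^i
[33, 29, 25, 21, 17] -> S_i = 33 + -4*i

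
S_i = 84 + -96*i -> [84, -12, -108, -204, -300]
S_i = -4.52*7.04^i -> [-4.52, -31.82, -224.02, -1577.09, -11102.71]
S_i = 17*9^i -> [17, 153, 1377, 12393, 111537]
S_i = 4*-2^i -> [4, -8, 16, -32, 64]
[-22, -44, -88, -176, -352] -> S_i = -22*2^i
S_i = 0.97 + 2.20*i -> [0.97, 3.17, 5.37, 7.57, 9.77]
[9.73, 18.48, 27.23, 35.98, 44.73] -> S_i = 9.73 + 8.75*i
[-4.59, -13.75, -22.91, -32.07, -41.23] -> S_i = -4.59 + -9.16*i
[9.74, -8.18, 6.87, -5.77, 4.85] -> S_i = 9.74*(-0.84)^i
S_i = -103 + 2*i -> [-103, -101, -99, -97, -95]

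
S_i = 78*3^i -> [78, 234, 702, 2106, 6318]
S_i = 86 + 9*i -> [86, 95, 104, 113, 122]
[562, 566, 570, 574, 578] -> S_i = 562 + 4*i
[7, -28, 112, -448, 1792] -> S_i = 7*-4^i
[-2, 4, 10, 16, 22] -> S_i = -2 + 6*i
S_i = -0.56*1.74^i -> [-0.56, -0.97, -1.7, -2.95, -5.13]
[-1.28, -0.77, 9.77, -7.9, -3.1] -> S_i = Random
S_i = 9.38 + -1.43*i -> [9.38, 7.95, 6.52, 5.09, 3.66]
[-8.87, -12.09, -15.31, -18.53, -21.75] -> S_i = -8.87 + -3.22*i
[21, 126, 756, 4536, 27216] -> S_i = 21*6^i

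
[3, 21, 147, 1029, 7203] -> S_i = 3*7^i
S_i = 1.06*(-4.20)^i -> [1.06, -4.45, 18.7, -78.53, 329.84]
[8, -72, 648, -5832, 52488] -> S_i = 8*-9^i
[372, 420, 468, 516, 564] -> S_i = 372 + 48*i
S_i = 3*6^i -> [3, 18, 108, 648, 3888]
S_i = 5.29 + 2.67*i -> [5.29, 7.96, 10.63, 13.3, 15.97]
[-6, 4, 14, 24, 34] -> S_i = -6 + 10*i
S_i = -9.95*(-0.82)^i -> [-9.95, 8.16, -6.69, 5.49, -4.5]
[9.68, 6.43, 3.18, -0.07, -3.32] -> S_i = 9.68 + -3.25*i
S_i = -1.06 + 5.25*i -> [-1.06, 4.19, 9.44, 14.69, 19.94]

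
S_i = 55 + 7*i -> [55, 62, 69, 76, 83]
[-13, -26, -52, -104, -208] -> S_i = -13*2^i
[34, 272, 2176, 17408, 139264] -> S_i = 34*8^i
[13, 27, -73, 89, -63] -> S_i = Random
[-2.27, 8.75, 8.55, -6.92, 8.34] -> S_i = Random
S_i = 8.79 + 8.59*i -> [8.79, 17.38, 25.97, 34.56, 43.15]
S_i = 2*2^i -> [2, 4, 8, 16, 32]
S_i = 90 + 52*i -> [90, 142, 194, 246, 298]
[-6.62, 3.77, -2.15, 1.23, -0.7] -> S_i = -6.62*(-0.57)^i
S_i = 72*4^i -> [72, 288, 1152, 4608, 18432]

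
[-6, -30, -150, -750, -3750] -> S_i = -6*5^i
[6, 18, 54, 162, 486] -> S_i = 6*3^i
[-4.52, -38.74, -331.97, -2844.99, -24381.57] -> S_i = -4.52*8.57^i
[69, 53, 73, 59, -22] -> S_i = Random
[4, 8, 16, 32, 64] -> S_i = 4*2^i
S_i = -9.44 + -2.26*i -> [-9.44, -11.7, -13.96, -16.22, -18.48]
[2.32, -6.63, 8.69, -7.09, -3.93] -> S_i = Random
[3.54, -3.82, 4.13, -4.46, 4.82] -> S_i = 3.54*(-1.08)^i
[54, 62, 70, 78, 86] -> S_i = 54 + 8*i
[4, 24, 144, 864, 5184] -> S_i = 4*6^i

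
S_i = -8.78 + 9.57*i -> [-8.78, 0.79, 10.36, 19.93, 29.5]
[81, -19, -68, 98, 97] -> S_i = Random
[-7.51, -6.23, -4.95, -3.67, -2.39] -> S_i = -7.51 + 1.28*i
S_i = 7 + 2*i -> [7, 9, 11, 13, 15]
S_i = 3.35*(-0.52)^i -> [3.35, -1.74, 0.91, -0.47, 0.24]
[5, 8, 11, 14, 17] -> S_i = 5 + 3*i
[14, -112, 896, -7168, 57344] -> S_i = 14*-8^i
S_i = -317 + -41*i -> [-317, -358, -399, -440, -481]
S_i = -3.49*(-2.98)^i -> [-3.49, 10.4, -30.99, 92.36, -275.23]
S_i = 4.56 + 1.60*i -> [4.56, 6.16, 7.76, 9.36, 10.96]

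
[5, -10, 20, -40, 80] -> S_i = 5*-2^i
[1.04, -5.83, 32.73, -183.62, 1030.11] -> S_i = 1.04*(-5.61)^i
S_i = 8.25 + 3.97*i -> [8.25, 12.22, 16.19, 20.16, 24.13]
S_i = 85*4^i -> [85, 340, 1360, 5440, 21760]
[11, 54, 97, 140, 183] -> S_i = 11 + 43*i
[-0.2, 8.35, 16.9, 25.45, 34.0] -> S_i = -0.20 + 8.55*i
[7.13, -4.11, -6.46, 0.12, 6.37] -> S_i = Random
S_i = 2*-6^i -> [2, -12, 72, -432, 2592]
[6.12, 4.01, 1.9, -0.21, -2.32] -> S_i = 6.12 + -2.11*i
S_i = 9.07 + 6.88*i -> [9.07, 15.95, 22.83, 29.71, 36.59]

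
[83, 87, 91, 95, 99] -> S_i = 83 + 4*i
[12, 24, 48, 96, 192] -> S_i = 12*2^i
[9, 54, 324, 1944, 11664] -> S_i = 9*6^i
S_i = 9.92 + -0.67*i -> [9.92, 9.25, 8.58, 7.91, 7.24]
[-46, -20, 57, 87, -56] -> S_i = Random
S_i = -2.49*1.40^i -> [-2.49, -3.49, -4.88, -6.83, -9.57]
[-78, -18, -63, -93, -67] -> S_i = Random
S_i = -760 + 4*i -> [-760, -756, -752, -748, -744]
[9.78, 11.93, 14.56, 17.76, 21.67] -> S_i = 9.78*1.22^i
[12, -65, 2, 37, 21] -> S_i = Random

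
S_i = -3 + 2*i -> [-3, -1, 1, 3, 5]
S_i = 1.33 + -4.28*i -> [1.33, -2.95, -7.23, -11.51, -15.79]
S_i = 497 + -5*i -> [497, 492, 487, 482, 477]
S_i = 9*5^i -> [9, 45, 225, 1125, 5625]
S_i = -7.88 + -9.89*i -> [-7.88, -17.77, -27.66, -37.55, -47.44]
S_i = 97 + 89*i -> [97, 186, 275, 364, 453]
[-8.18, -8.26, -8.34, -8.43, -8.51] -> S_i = -8.18*1.01^i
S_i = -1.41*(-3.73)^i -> [-1.41, 5.26, -19.62, 73.17, -272.93]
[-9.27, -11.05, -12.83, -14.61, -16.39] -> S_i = -9.27 + -1.78*i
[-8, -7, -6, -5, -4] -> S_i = -8 + 1*i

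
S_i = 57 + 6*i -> [57, 63, 69, 75, 81]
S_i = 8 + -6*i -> [8, 2, -4, -10, -16]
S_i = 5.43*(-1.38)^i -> [5.43, -7.49, 10.34, -14.27, 19.69]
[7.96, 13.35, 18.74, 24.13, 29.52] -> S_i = 7.96 + 5.39*i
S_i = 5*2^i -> [5, 10, 20, 40, 80]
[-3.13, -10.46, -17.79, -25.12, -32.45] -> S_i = -3.13 + -7.33*i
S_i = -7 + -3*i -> [-7, -10, -13, -16, -19]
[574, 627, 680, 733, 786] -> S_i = 574 + 53*i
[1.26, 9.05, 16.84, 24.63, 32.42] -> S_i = 1.26 + 7.79*i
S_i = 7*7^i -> [7, 49, 343, 2401, 16807]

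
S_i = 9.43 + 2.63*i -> [9.43, 12.06, 14.69, 17.32, 19.95]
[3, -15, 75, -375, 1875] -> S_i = 3*-5^i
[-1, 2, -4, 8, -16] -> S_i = -1*-2^i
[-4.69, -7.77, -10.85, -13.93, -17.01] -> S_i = -4.69 + -3.08*i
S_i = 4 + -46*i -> [4, -42, -88, -134, -180]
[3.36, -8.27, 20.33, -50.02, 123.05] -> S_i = 3.36*(-2.46)^i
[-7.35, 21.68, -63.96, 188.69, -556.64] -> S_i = -7.35*(-2.95)^i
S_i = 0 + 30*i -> [0, 30, 60, 90, 120]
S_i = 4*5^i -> [4, 20, 100, 500, 2500]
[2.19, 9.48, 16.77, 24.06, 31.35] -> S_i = 2.19 + 7.29*i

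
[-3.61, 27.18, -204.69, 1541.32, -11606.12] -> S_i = -3.61*(-7.53)^i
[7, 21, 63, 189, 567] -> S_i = 7*3^i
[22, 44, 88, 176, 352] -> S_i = 22*2^i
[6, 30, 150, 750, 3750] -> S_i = 6*5^i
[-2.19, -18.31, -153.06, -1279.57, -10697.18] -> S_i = -2.19*8.36^i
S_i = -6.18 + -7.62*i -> [-6.18, -13.8, -21.42, -29.04, -36.66]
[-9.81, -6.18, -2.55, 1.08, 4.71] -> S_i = -9.81 + 3.63*i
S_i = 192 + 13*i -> [192, 205, 218, 231, 244]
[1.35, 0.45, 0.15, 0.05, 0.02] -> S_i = 1.35*0.33^i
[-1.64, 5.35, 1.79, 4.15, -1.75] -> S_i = Random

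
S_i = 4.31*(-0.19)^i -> [4.31, -0.82, 0.16, -0.03, 0.01]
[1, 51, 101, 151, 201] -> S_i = 1 + 50*i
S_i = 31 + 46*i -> [31, 77, 123, 169, 215]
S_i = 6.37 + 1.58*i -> [6.37, 7.95, 9.53, 11.11, 12.69]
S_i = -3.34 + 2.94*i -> [-3.34, -0.4, 2.54, 5.48, 8.42]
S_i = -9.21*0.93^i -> [-9.21, -8.57, -7.97, -7.41, -6.89]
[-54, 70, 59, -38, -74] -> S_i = Random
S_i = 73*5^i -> [73, 365, 1825, 9125, 45625]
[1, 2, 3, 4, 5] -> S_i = 1 + 1*i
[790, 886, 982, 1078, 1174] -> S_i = 790 + 96*i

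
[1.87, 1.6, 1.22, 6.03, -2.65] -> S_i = Random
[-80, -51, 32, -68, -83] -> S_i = Random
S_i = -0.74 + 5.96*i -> [-0.74, 5.22, 11.18, 17.14, 23.1]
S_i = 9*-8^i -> [9, -72, 576, -4608, 36864]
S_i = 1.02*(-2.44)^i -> [1.02, -2.49, 6.07, -14.82, 36.15]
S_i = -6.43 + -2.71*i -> [-6.43, -9.14, -11.85, -14.56, -17.27]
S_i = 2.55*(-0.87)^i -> [2.55, -2.22, 1.93, -1.68, 1.46]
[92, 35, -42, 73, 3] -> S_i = Random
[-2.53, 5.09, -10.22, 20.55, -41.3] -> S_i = -2.53*(-2.01)^i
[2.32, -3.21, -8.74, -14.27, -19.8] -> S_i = 2.32 + -5.53*i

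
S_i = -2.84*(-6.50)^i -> [-2.84, 18.46, -119.99, 779.94, -5069.58]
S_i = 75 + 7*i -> [75, 82, 89, 96, 103]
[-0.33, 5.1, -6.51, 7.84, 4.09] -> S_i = Random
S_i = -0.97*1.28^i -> [-0.97, -1.24, -1.59, -2.03, -2.6]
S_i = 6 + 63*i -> [6, 69, 132, 195, 258]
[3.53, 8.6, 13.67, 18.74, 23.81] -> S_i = 3.53 + 5.07*i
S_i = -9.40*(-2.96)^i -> [-9.4, 27.82, -82.36, 243.78, -721.6]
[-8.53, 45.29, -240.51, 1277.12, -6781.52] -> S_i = -8.53*(-5.31)^i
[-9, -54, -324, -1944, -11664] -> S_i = -9*6^i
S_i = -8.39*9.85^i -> [-8.39, -82.64, -814.02, -8018.08, -78978.14]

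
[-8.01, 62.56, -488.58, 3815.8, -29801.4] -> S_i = -8.01*(-7.81)^i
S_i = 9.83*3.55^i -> [9.83, 34.9, 123.88, 439.78, 1561.23]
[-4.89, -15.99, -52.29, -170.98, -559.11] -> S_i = -4.89*3.27^i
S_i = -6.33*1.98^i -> [-6.33, -12.53, -24.82, -49.14, -97.29]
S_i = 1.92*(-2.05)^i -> [1.92, -3.94, 8.07, -16.54, 33.91]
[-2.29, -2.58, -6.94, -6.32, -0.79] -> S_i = Random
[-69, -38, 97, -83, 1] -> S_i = Random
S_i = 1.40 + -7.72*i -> [1.4, -6.32, -14.04, -21.76, -29.48]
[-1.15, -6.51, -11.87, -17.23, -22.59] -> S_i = -1.15 + -5.36*i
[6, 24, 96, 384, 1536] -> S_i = 6*4^i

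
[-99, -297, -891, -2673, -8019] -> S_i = -99*3^i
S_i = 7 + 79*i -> [7, 86, 165, 244, 323]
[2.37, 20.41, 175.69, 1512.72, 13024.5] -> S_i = 2.37*8.61^i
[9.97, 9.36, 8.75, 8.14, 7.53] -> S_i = 9.97 + -0.61*i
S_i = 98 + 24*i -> [98, 122, 146, 170, 194]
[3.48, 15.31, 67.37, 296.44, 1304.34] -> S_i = 3.48*4.40^i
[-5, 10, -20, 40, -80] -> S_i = -5*-2^i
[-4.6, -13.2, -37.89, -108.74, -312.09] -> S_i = -4.60*2.87^i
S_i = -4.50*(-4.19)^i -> [-4.5, 18.86, -79.0, 331.02, -1386.97]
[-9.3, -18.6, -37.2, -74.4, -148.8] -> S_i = -9.30*2.00^i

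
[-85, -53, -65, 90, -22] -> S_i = Random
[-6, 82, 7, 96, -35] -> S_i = Random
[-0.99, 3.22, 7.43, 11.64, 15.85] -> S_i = -0.99 + 4.21*i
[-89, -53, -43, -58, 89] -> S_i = Random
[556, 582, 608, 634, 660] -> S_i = 556 + 26*i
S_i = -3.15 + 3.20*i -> [-3.15, 0.05, 3.25, 6.45, 9.65]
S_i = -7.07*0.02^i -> [-7.07, -0.14, -0.0, -0.0, -0.0]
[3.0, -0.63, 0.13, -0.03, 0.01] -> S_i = 3.00*(-0.21)^i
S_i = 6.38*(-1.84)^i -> [6.38, -11.74, 21.6, -39.74, 73.13]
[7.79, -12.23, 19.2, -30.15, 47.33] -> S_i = 7.79*(-1.57)^i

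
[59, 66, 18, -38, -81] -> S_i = Random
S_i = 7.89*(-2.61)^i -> [7.89, -20.59, 53.75, -140.28, 366.13]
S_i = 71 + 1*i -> [71, 72, 73, 74, 75]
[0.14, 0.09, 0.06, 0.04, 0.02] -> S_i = 0.14*0.63^i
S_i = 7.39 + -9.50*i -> [7.39, -2.11, -11.61, -21.11, -30.61]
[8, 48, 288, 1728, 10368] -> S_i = 8*6^i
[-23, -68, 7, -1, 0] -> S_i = Random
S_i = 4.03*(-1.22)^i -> [4.03, -4.92, 6.0, -7.32, 8.93]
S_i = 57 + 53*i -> [57, 110, 163, 216, 269]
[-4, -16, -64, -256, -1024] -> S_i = -4*4^i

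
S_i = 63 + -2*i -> [63, 61, 59, 57, 55]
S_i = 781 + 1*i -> [781, 782, 783, 784, 785]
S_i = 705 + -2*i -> [705, 703, 701, 699, 697]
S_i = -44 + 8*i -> [-44, -36, -28, -20, -12]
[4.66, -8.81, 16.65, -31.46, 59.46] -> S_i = 4.66*(-1.89)^i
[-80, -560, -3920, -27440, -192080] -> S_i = -80*7^i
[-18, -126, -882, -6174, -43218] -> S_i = -18*7^i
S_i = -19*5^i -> [-19, -95, -475, -2375, -11875]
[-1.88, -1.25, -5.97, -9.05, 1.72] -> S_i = Random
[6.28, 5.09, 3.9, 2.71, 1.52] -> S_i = 6.28 + -1.19*i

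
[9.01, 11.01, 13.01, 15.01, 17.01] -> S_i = 9.01 + 2.00*i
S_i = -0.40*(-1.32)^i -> [-0.4, 0.53, -0.7, 0.92, -1.21]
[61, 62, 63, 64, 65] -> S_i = 61 + 1*i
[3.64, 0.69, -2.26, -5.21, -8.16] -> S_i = 3.64 + -2.95*i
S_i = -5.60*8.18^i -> [-5.6, -45.81, -374.71, -3065.12, -25072.71]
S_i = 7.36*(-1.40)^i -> [7.36, -10.3, 14.43, -20.2, 28.27]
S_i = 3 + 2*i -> [3, 5, 7, 9, 11]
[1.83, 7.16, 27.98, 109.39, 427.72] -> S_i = 1.83*3.91^i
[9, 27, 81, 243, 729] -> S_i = 9*3^i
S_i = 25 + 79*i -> [25, 104, 183, 262, 341]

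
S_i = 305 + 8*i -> [305, 313, 321, 329, 337]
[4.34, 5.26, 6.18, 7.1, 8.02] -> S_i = 4.34 + 0.92*i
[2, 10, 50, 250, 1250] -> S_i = 2*5^i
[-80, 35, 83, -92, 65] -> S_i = Random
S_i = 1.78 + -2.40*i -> [1.78, -0.62, -3.02, -5.42, -7.82]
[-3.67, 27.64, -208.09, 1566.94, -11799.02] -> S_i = -3.67*(-7.53)^i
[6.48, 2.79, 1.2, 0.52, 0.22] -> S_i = 6.48*0.43^i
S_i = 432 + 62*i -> [432, 494, 556, 618, 680]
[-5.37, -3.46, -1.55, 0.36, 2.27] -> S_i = -5.37 + 1.91*i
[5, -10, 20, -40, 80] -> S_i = 5*-2^i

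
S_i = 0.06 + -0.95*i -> [0.06, -0.89, -1.84, -2.79, -3.74]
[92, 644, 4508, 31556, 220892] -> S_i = 92*7^i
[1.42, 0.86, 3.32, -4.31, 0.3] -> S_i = Random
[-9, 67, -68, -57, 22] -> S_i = Random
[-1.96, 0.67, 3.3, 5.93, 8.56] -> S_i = -1.96 + 2.63*i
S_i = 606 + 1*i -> [606, 607, 608, 609, 610]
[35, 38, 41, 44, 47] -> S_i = 35 + 3*i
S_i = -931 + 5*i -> [-931, -926, -921, -916, -911]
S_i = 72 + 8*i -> [72, 80, 88, 96, 104]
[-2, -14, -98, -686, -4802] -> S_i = -2*7^i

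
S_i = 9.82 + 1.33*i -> [9.82, 11.15, 12.48, 13.81, 15.14]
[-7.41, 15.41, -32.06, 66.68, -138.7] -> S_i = -7.41*(-2.08)^i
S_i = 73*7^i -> [73, 511, 3577, 25039, 175273]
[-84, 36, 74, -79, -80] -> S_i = Random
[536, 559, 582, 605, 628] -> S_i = 536 + 23*i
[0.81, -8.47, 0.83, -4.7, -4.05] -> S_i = Random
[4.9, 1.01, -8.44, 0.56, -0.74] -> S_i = Random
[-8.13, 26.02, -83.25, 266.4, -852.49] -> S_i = -8.13*(-3.20)^i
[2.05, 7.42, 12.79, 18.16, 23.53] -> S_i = 2.05 + 5.37*i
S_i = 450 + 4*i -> [450, 454, 458, 462, 466]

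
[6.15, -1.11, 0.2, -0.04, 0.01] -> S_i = 6.15*(-0.18)^i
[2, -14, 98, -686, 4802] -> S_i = 2*-7^i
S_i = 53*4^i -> [53, 212, 848, 3392, 13568]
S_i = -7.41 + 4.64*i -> [-7.41, -2.77, 1.87, 6.51, 11.15]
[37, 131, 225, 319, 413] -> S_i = 37 + 94*i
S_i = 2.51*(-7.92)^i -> [2.51, -19.88, 157.44, -1246.95, 9875.85]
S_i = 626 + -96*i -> [626, 530, 434, 338, 242]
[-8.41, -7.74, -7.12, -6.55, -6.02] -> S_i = -8.41*0.92^i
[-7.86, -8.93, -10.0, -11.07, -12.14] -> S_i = -7.86 + -1.07*i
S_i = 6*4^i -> [6, 24, 96, 384, 1536]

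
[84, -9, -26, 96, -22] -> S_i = Random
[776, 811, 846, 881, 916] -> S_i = 776 + 35*i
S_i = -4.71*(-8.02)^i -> [-4.71, 37.77, -302.95, 2429.65, -19485.81]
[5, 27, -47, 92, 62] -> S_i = Random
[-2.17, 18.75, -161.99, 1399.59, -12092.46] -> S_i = -2.17*(-8.64)^i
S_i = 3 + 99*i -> [3, 102, 201, 300, 399]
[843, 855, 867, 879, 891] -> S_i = 843 + 12*i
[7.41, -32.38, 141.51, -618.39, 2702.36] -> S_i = 7.41*(-4.37)^i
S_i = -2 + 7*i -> [-2, 5, 12, 19, 26]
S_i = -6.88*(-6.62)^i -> [-6.88, 45.55, -301.51, 1996.01, -13213.58]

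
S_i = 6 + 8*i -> [6, 14, 22, 30, 38]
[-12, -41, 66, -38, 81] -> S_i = Random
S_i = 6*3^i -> [6, 18, 54, 162, 486]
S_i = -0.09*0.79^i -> [-0.09, -0.07, -0.06, -0.04, -0.04]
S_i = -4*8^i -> [-4, -32, -256, -2048, -16384]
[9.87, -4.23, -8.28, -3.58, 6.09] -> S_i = Random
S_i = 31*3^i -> [31, 93, 279, 837, 2511]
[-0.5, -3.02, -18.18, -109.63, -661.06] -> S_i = -0.50*6.03^i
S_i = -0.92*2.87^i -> [-0.92, -2.64, -7.58, -21.75, -62.42]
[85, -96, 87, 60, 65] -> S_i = Random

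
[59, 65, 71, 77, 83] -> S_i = 59 + 6*i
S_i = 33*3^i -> [33, 99, 297, 891, 2673]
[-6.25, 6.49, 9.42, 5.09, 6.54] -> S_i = Random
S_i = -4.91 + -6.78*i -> [-4.91, -11.69, -18.47, -25.25, -32.03]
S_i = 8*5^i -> [8, 40, 200, 1000, 5000]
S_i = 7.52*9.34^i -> [7.52, 70.24, 656.01, 6127.15, 57227.58]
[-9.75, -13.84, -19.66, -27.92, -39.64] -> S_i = -9.75*1.42^i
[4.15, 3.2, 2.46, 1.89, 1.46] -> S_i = 4.15*0.77^i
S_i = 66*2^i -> [66, 132, 264, 528, 1056]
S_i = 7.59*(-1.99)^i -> [7.59, -15.1, 30.06, -59.81, 119.03]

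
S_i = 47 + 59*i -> [47, 106, 165, 224, 283]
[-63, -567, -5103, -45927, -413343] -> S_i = -63*9^i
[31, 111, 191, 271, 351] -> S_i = 31 + 80*i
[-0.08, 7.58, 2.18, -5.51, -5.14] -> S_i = Random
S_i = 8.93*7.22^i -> [8.93, 64.47, 465.51, 3360.96, 24266.11]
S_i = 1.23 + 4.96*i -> [1.23, 6.19, 11.15, 16.11, 21.07]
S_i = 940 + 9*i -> [940, 949, 958, 967, 976]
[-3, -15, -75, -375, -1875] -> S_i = -3*5^i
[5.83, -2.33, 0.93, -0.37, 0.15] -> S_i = 5.83*(-0.40)^i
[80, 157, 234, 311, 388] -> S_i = 80 + 77*i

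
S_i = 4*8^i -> [4, 32, 256, 2048, 16384]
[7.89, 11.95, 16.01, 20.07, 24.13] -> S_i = 7.89 + 4.06*i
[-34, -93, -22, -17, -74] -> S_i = Random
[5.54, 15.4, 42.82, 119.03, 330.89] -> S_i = 5.54*2.78^i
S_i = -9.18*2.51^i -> [-9.18, -23.04, -57.83, -145.17, -364.37]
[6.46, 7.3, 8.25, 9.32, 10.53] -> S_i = 6.46*1.13^i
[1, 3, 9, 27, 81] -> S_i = 1*3^i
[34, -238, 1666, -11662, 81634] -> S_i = 34*-7^i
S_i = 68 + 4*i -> [68, 72, 76, 80, 84]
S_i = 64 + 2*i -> [64, 66, 68, 70, 72]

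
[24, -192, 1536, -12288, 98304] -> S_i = 24*-8^i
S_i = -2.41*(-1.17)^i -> [-2.41, 2.82, -3.3, 3.86, -4.52]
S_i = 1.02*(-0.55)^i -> [1.02, -0.56, 0.31, -0.17, 0.09]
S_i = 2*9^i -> [2, 18, 162, 1458, 13122]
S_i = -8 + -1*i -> [-8, -9, -10, -11, -12]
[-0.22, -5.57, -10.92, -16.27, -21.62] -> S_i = -0.22 + -5.35*i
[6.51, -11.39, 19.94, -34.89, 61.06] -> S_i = 6.51*(-1.75)^i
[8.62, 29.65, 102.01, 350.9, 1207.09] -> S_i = 8.62*3.44^i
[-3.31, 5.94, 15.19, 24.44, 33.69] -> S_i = -3.31 + 9.25*i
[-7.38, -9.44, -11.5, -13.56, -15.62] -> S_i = -7.38 + -2.06*i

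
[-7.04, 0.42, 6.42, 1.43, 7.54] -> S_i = Random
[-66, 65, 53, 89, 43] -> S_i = Random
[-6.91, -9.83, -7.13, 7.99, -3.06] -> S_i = Random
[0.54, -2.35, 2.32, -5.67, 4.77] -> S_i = Random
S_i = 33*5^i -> [33, 165, 825, 4125, 20625]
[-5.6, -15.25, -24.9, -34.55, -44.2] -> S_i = -5.60 + -9.65*i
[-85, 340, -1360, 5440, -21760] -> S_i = -85*-4^i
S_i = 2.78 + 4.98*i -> [2.78, 7.76, 12.74, 17.72, 22.7]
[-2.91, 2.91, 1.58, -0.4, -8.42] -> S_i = Random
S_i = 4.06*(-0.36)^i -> [4.06, -1.46, 0.53, -0.19, 0.07]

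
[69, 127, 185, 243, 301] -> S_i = 69 + 58*i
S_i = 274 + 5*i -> [274, 279, 284, 289, 294]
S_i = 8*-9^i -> [8, -72, 648, -5832, 52488]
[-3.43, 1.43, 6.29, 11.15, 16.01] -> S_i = -3.43 + 4.86*i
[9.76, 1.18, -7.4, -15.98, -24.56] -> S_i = 9.76 + -8.58*i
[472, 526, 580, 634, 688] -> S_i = 472 + 54*i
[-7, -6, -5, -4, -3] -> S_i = -7 + 1*i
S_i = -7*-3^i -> [-7, 21, -63, 189, -567]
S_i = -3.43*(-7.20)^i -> [-3.43, 24.7, -177.81, 1280.24, -9217.73]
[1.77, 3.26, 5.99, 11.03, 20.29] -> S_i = 1.77*1.84^i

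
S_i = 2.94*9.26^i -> [2.94, 27.22, 252.1, 2334.43, 21616.79]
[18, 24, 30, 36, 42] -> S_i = 18 + 6*i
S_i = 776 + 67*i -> [776, 843, 910, 977, 1044]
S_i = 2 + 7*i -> [2, 9, 16, 23, 30]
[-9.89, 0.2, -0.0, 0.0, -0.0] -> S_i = -9.89*(-0.02)^i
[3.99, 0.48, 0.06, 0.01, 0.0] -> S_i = 3.99*0.12^i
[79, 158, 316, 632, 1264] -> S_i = 79*2^i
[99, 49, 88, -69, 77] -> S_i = Random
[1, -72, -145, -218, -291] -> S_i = 1 + -73*i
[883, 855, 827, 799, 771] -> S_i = 883 + -28*i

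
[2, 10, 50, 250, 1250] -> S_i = 2*5^i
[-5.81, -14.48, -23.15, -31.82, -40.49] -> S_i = -5.81 + -8.67*i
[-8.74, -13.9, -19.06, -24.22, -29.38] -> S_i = -8.74 + -5.16*i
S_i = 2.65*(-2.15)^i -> [2.65, -5.7, 12.25, -26.34, 56.62]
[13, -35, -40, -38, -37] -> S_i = Random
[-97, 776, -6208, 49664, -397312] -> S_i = -97*-8^i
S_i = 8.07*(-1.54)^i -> [8.07, -12.43, 19.14, -29.47, 45.39]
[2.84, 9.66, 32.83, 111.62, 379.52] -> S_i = 2.84*3.40^i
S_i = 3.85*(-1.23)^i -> [3.85, -4.74, 5.82, -7.16, 8.81]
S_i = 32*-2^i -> [32, -64, 128, -256, 512]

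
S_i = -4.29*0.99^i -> [-4.29, -4.25, -4.2, -4.16, -4.12]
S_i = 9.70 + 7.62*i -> [9.7, 17.32, 24.94, 32.56, 40.18]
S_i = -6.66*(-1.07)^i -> [-6.66, 7.13, -7.63, 8.16, -8.73]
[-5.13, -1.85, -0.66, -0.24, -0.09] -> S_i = -5.13*0.36^i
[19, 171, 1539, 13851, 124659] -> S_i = 19*9^i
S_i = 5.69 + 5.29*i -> [5.69, 10.98, 16.27, 21.56, 26.85]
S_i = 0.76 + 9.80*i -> [0.76, 10.56, 20.36, 30.16, 39.96]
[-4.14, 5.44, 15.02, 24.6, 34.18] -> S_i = -4.14 + 9.58*i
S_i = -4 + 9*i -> [-4, 5, 14, 23, 32]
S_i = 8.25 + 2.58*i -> [8.25, 10.83, 13.41, 15.99, 18.57]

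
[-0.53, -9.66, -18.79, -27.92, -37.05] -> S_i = -0.53 + -9.13*i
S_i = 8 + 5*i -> [8, 13, 18, 23, 28]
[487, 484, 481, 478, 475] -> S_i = 487 + -3*i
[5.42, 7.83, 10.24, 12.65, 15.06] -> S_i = 5.42 + 2.41*i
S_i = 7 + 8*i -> [7, 15, 23, 31, 39]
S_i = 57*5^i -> [57, 285, 1425, 7125, 35625]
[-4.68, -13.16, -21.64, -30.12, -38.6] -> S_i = -4.68 + -8.48*i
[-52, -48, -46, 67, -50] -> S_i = Random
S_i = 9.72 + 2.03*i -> [9.72, 11.75, 13.78, 15.81, 17.84]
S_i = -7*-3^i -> [-7, 21, -63, 189, -567]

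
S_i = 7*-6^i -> [7, -42, 252, -1512, 9072]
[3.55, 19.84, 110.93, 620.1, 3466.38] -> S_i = 3.55*5.59^i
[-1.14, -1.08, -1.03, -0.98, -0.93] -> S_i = -1.14*0.95^i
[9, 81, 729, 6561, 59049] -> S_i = 9*9^i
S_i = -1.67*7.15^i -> [-1.67, -11.94, -85.37, -610.43, -4364.56]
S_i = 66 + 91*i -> [66, 157, 248, 339, 430]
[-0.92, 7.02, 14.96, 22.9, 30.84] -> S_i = -0.92 + 7.94*i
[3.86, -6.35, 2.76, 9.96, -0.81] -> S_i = Random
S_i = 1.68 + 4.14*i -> [1.68, 5.82, 9.96, 14.1, 18.24]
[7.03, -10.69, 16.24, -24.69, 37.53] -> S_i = 7.03*(-1.52)^i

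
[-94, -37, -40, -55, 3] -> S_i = Random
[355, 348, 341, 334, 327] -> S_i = 355 + -7*i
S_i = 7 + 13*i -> [7, 20, 33, 46, 59]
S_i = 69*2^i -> [69, 138, 276, 552, 1104]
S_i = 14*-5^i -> [14, -70, 350, -1750, 8750]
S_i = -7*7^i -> [-7, -49, -343, -2401, -16807]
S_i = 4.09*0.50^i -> [4.09, 2.04, 1.02, 0.51, 0.26]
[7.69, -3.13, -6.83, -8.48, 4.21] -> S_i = Random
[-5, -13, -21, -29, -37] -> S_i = -5 + -8*i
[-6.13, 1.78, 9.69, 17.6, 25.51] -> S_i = -6.13 + 7.91*i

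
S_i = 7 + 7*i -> [7, 14, 21, 28, 35]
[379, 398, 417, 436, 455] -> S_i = 379 + 19*i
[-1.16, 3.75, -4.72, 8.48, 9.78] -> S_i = Random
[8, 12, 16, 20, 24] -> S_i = 8 + 4*i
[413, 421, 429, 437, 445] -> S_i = 413 + 8*i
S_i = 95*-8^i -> [95, -760, 6080, -48640, 389120]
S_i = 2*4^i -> [2, 8, 32, 128, 512]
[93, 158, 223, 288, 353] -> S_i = 93 + 65*i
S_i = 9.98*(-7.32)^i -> [9.98, -73.05, 534.75, -3914.39, 28653.31]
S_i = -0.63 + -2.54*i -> [-0.63, -3.17, -5.71, -8.25, -10.79]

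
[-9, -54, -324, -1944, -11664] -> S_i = -9*6^i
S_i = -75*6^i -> [-75, -450, -2700, -16200, -97200]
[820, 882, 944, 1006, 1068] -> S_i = 820 + 62*i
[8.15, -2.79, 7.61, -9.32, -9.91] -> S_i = Random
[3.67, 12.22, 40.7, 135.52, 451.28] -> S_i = 3.67*3.33^i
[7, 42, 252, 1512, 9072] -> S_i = 7*6^i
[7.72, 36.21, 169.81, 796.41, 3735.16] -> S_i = 7.72*4.69^i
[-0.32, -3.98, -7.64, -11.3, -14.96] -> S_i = -0.32 + -3.66*i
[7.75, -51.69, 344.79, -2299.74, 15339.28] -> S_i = 7.75*(-6.67)^i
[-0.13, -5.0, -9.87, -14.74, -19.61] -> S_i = -0.13 + -4.87*i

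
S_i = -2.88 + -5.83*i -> [-2.88, -8.71, -14.54, -20.37, -26.2]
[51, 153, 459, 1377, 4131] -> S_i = 51*3^i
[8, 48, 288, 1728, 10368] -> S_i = 8*6^i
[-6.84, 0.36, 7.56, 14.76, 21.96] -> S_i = -6.84 + 7.20*i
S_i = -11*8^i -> [-11, -88, -704, -5632, -45056]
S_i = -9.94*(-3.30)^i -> [-9.94, 32.8, -108.25, 357.21, -1178.81]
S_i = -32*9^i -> [-32, -288, -2592, -23328, -209952]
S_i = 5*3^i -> [5, 15, 45, 135, 405]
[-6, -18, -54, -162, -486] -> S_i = -6*3^i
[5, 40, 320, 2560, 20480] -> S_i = 5*8^i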